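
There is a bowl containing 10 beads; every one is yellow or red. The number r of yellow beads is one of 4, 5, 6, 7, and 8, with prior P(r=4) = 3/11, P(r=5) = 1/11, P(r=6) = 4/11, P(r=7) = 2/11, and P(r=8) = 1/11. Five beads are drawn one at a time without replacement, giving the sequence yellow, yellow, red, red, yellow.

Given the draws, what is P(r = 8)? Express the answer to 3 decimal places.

Under each hypothesis, the probability of the observed sequence is: P(data | r = 4) = (4/10)(3/9)(6/8)(5/7)(2/6) = 0.02381; P(data | r = 5) = (5/10)(4/9)(5/8)(4/7)(3/6) = 0.039683; P(data | r = 6) = (6/10)(5/9)(4/8)(3/7)(4/6) = 0.047619; P(data | r = 7) = (7/10)(6/9)(3/8)(2/7)(5/6) = 0.041667; P(data | r = 8) = (8/10)(7/9)(2/8)(1/7)(6/6) = 0.022222.
Weighting by the prior gives 3/11 · 0.02381 = 0.0064935, 1/11 · 0.039683 = 0.0036075, 4/11 · 0.047619 = 0.017316, 2/11 · 0.041667 = 0.0075758, 1/11 · 0.022222 = 0.0020202; summing to 0.037013.
By Bayes' rule, P(r = 8 | data) = (0.0020202) / (0.037013) = 0.054581.

0.055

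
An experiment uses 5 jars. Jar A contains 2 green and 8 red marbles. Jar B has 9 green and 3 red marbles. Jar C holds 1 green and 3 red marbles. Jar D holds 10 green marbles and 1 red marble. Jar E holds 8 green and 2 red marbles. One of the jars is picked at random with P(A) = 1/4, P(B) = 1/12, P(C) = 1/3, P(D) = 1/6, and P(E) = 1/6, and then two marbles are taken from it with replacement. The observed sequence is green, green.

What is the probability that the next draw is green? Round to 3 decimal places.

0.785

Compute the likelihood of the observed sequence for each case: P(data | jar A) = (2/10)(2/10) = 0.04; P(data | jar B) = (9/12)(9/12) = 0.5625; P(data | jar C) = (1/4)(1/4) = 0.0625; P(data | jar D) = (10/11)(10/11) = 0.82645; P(data | jar E) = (8/10)(8/10) = 0.64.
Weighting by the prior gives 1/4 · 0.04 = 0.01, 1/12 · 0.5625 = 0.046875, 1/3 · 0.0625 = 0.020833, 1/6 · 0.82645 = 0.13774, 1/6 · 0.64 = 0.10667; these sum to 0.32212.
Normalising, the posterior is P(jar A | data) = 0.031045, P(jar B | data) = 0.14552, P(jar C | data) = 0.064676, P(jar D | data) = 0.42761, P(jar E | data) = 0.33114.
So P(green next | data) = Σ P(green next | H) P(H | data) = (1/5)(0.031045) + (3/4)(0.14552) + (1/4)(0.064676) + (10/11)(0.42761) + (4/5)(0.33114) = 0.78517.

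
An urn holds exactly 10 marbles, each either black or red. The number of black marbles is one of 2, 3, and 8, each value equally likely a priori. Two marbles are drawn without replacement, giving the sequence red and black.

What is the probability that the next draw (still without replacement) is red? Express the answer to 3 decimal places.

0.599

Under each hypothesis, the probability of the observed sequence is: P(data | r = 2) = (8/10)(2/9) = 8/45; P(data | r = 3) = (7/10)(3/9) = 7/30; P(data | r = 8) = (2/10)(8/9) = 8/45.
Multiplying each by its prior: 1/3 · 8/45 = 8/135, 1/3 · 7/30 = 7/90, 1/3 · 8/45 = 8/135; these sum to 53/270.
The posterior is then P(r = 2 | data) = 16/53, P(r = 3 | data) = 21/53, P(r = 8 | data) = 16/53.
Averaging over the posterior, P(red next | data) = (7/8)(16/53) + (3/4)(21/53) + (1/8)(16/53) = 127/212.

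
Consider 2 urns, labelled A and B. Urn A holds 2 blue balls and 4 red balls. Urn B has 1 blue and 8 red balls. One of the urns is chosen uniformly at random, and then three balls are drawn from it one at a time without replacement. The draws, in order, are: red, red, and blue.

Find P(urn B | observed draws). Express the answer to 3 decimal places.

0.357

Compute the likelihood of the observed sequence for each case: P(data | urn A) = (4/6)(3/5)(2/4) = 1/5; P(data | urn B) = (8/9)(7/8)(1/7) = 1/9.
Multiplying each by its prior: 1/2 · 1/5 = 1/10, 1/2 · 1/9 = 1/18; summing to 7/45.
So P(urn B | data) = (1/18) / (7/45) = 5/14.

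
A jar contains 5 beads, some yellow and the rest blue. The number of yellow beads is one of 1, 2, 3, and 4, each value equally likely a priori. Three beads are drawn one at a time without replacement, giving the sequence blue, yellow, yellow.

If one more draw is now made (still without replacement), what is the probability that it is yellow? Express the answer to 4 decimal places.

0.6000

Compute the likelihood of the observed sequence for each case: P(data | r = 1) = (4/5)(1/4)(0/3) = 0; P(data | r = 2) = (3/5)(2/4)(1/3) = 1/10; P(data | r = 3) = (2/5)(3/4)(2/3) = 1/5; P(data | r = 4) = (1/5)(4/4)(3/3) = 1/5.
Multiplying each by its prior: 1/4 · 0 = 0, 1/4 · 1/10 = 1/40, 1/4 · 1/5 = 1/20, 1/4 · 1/5 = 1/20; with total 1/8.
Dividing through by the total gives posterior P(r = 1 | data) = 0, P(r = 2 | data) = 1/5, P(r = 3 | data) = 2/5, P(r = 4 | data) = 2/5.
Averaging over the posterior, P(yellow next | data) = (0)(1/5) + (1/2)(2/5) + (1)(2/5) = 3/5.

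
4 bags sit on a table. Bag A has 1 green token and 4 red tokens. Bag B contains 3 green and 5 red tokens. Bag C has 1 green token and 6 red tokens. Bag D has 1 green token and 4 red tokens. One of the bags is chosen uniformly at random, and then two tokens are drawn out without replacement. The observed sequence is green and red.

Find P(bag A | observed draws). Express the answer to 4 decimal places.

The likelihood of the observed sequence under each hypothesis: P(data | bag A) = (1/5)(4/4) = 0.2; P(data | bag B) = (3/8)(5/7) = 0.26786; P(data | bag C) = (1/7)(6/6) = 0.14286; P(data | bag D) = (1/5)(4/4) = 0.2.
Weighting by the prior gives 1/4 · 0.2 = 0.05, 1/4 · 0.26786 = 0.066964, 1/4 · 0.14286 = 0.035714, 1/4 · 0.2 = 0.05; these sum to 0.20268.
By Bayes' rule, P(bag A | data) = (0.05) / (0.20268) = 0.2467.

0.2467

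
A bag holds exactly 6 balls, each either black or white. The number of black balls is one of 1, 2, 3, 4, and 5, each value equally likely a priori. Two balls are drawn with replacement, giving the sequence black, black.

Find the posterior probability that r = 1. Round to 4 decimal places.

Compute the likelihood of the observed sequence for each case: P(data | r = 1) = (1/6)(1/6) = 1/36; P(data | r = 2) = (2/6)(2/6) = 1/9; P(data | r = 3) = (3/6)(3/6) = 1/4; P(data | r = 4) = (4/6)(4/6) = 4/9; P(data | r = 5) = (5/6)(5/6) = 25/36.
Multiplying each by its prior: 1/5 · 1/36 = 1/180, 1/5 · 1/9 = 1/45, 1/5 · 1/4 = 1/20, 1/5 · 4/9 = 4/45, 1/5 · 25/36 = 5/36; with total 11/36.
Therefore the posterior P(r = 1 | data) = (1/180) / (11/36) = 1/55.

0.0182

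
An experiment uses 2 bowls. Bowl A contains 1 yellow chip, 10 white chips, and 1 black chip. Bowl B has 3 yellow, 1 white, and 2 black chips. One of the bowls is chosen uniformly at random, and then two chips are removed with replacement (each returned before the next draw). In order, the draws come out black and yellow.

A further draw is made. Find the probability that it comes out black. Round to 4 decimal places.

0.3233

Compute the likelihood of the observed sequence for each case: P(data | bowl A) = (1/12)(1/12) = 1/144; P(data | bowl B) = (2/6)(3/6) = 1/6.
The prior-weighted likelihoods are 1/2 · 1/144 = 1/288, 1/2 · 1/6 = 1/12; summing to 25/288.
Dividing through by the total gives posterior P(bowl A | data) = 1/25, P(bowl B | data) = 24/25.
The predictive probability is P(black next | data) = (1/12)(1/25) + (1/3)(24/25) = 97/300.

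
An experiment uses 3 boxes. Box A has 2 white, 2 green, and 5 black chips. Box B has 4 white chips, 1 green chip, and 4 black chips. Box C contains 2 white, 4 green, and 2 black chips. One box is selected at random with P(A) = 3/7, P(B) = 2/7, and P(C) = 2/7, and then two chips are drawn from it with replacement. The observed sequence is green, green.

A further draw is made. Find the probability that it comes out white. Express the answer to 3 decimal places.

0.251

For each hypothesis, P(data | H) works out to: P(data | box A) = (2/9)(2/9) = 0.049383; P(data | box B) = (1/9)(1/9) = 0.012346; P(data | box C) = (4/8)(4/8) = 0.25.
The prior-weighted likelihoods are 3/7 · 0.049383 = 0.021164, 2/7 · 0.012346 = 0.0035273, 2/7 · 0.25 = 0.071429; these sum to 0.09612.
Normalising, the posterior is P(box A | data) = 0.22018, P(box B | data) = 0.036697, P(box C | data) = 0.74312.
So P(white next | data) = Σ P(white next | H) P(H | data) = (2/9)(0.22018) + (4/9)(0.036697) + (1/4)(0.74312) = 0.25102.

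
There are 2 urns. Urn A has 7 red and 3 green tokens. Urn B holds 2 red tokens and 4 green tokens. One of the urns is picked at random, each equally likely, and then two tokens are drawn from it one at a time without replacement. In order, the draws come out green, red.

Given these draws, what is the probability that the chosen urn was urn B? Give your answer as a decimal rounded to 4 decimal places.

0.5333

Under each hypothesis, the probability of the observed sequence is: P(data | urn A) = (3/10)(7/9) = 7/30; P(data | urn B) = (4/6)(2/5) = 4/15.
Weighting by the prior gives 1/2 · 7/30 = 7/60, 1/2 · 4/15 = 2/15; summing to 1/4.
Therefore the posterior P(urn B | data) = (2/15) / (1/4) = 8/15.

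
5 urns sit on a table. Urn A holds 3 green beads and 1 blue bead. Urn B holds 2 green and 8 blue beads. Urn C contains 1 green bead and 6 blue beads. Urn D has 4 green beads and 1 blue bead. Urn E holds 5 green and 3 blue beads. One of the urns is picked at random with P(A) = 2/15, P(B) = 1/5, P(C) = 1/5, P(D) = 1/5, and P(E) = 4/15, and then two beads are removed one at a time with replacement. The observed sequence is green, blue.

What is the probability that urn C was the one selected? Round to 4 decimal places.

For each hypothesis, P(data | H) works out to: P(data | urn A) = (3/4)(1/4) = 0.1875; P(data | urn B) = (2/10)(8/10) = 0.16; P(data | urn C) = (1/7)(6/7) = 0.12245; P(data | urn D) = (4/5)(1/5) = 0.16; P(data | urn E) = (5/8)(3/8) = 0.23438.
Weighting by the prior gives 2/15 · 0.1875 = 0.025, 1/5 · 0.16 = 0.032, 1/5 · 0.12245 = 0.02449, 1/5 · 0.16 = 0.032, 4/15 · 0.23438 = 0.0625; summing to 0.17599.
Hence P(urn C | data) = (0.02449) / (0.17599) = 0.13915.

0.1392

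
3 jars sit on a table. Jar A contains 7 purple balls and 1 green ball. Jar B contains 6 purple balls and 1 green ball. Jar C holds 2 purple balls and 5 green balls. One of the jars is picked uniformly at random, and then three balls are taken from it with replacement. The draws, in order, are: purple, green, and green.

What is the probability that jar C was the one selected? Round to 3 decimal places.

0.824

For each hypothesis, P(data | H) works out to: P(data | jar A) = (7/8)(1/8)(1/8) = 0.013672; P(data | jar B) = (6/7)(1/7)(1/7) = 0.017493; P(data | jar C) = (2/7)(5/7)(5/7) = 0.14577.
The prior-weighted likelihoods are 1/3 · 0.013672 = 0.0045573, 1/3 · 0.017493 = 0.0058309, 1/3 · 0.14577 = 0.048591; with total 0.058979.
So P(jar C | data) = (0.048591) / (0.058979) = 0.82387.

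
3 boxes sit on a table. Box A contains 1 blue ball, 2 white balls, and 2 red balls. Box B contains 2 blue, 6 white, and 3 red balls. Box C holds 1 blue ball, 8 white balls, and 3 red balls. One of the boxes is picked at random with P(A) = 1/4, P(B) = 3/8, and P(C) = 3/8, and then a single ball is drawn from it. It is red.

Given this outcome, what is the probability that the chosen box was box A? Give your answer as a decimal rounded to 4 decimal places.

Under each hypothesis, the probability of this draw is: P(data | box A) = (2/5) = 0.4; P(data | box B) = (3/11) = 0.27273; P(data | box C) = (3/12) = 0.25.
Weighting by the prior gives 1/4 · 0.4 = 0.1, 3/8 · 0.27273 = 0.10227, 3/8 · 0.25 = 0.09375; with total 0.29602.
Hence P(box A | data) = (0.1) / (0.29602) = 0.33781.

0.3378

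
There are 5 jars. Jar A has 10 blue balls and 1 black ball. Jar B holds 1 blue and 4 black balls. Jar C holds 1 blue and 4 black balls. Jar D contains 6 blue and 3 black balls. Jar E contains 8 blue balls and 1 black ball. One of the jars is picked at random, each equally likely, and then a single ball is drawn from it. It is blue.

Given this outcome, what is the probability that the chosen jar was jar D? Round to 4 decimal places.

0.2327

The likelihood of this draw under each hypothesis: P(data | jar A) = (10/11) = 0.90909; P(data | jar B) = (1/5) = 0.2; P(data | jar C) = (1/5) = 0.2; P(data | jar D) = (6/9) = 0.66667; P(data | jar E) = (8/9) = 0.88889.
Multiplying each by its prior: 1/5 · 0.90909 = 0.18182, 1/5 · 0.2 = 0.04, 1/5 · 0.2 = 0.04, 1/5 · 0.66667 = 0.13333, 1/5 · 0.88889 = 0.17778; summing to 0.57293.
Therefore the posterior P(jar D | data) = (0.13333) / (0.57293) = 0.23272.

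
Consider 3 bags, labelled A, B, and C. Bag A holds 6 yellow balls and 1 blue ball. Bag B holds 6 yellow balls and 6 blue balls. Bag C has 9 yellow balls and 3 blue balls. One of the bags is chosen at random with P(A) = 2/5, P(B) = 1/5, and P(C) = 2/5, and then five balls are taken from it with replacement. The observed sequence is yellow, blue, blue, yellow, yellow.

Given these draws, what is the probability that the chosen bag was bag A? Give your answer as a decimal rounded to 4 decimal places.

Compute the likelihood of the observed sequence for each case: P(data | bag A) = (6/7)(1/7)(1/7)(6/7)(6/7) = 0.012852; P(data | bag B) = (6/12)(6/12)(6/12)(6/12)(6/12) = 0.03125; P(data | bag C) = (9/12)(3/12)(3/12)(9/12)(9/12) = 0.026367.
Weighting by the prior gives 2/5 · 0.012852 = 0.0051407, 1/5 · 0.03125 = 0.00625, 2/5 · 0.026367 = 0.010547; with total 0.021938.
Therefore the posterior P(bag A | data) = (0.0051407) / (0.021938) = 0.23433.

0.2343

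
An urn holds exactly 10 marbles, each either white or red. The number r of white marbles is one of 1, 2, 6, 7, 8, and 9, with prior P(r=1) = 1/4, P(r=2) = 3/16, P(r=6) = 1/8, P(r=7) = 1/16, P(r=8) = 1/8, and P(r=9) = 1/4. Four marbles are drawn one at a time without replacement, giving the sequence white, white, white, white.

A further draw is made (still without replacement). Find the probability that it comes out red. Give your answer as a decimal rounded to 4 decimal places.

0.2372

The likelihood of the observed sequence under each hypothesis: P(data | r = 1) = (1/10)(0/9) = 0; P(data | r = 2) = (2/10)(1/9)(0/8) = 0; P(data | r = 6) = (6/10)(5/9)(4/8)(3/7) = 0.071429; P(data | r = 7) = (7/10)(6/9)(5/8)(4/7) = 0.16667; P(data | r = 8) = (8/10)(7/9)(6/8)(5/7) = 0.33333; P(data | r = 9) = (9/10)(8/9)(7/8)(6/7) = 0.6.
Weighting by the prior gives 1/4 · 0 = 0, 3/16 · 0 = 0, 1/8 · 0.071429 = 0.0089286, 1/16 · 0.16667 = 0.010417, 1/8 · 0.33333 = 0.041667, 1/4 · 0.6 = 0.15; with total 0.21101.
The posterior is then P(r = 1 | data) = 0, P(r = 2 | data) = 0, P(r = 6 | data) = 0.042313, P(r = 7 | data) = 0.049365, P(r = 8 | data) = 0.19746, P(r = 9 | data) = 0.71086.
So P(red next | data) = Σ P(red next | H) P(H | data) = (2/3)(0.042313) + (1/2)(0.049365) + (1/3)(0.19746) + (1/6)(0.71086) = 0.23719.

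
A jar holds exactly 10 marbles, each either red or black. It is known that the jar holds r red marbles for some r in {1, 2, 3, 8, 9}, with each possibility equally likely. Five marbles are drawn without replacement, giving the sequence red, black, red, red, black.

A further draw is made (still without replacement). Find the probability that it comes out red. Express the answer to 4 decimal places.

0.7273

Under each hypothesis, the probability of the observed sequence is: P(data | r = 1) = (1/10)(9/9)(0/8) = 0; P(data | r = 2) = (2/10)(8/9)(1/8)(0/7) = 0; P(data | r = 3) = (3/10)(7/9)(2/8)(1/7)(6/6) = 0.0083333; P(data | r = 8) = (8/10)(2/9)(7/8)(6/7)(1/6) = 0.022222; P(data | r = 9) = (9/10)(1/9)(8/8)(7/7)(0/6) = 0.
Weighting by the prior gives 1/5 · 0 = 0, 1/5 · 0 = 0, 1/5 · 0.0083333 = 0.0016667, 1/5 · 0.022222 = 0.0044444, 1/5 · 0 = 0; these sum to 0.0061111.
Dividing through by the total gives posterior P(r = 1 | data) = 0, P(r = 2 | data) = 0, P(r = 3 | data) = 0.27273, P(r = 8 | data) = 0.72727, P(r = 9 | data) = 0.
Averaging over the posterior, P(red next | data) = (0)(0.27273) + (1)(0.72727) = 0.72727.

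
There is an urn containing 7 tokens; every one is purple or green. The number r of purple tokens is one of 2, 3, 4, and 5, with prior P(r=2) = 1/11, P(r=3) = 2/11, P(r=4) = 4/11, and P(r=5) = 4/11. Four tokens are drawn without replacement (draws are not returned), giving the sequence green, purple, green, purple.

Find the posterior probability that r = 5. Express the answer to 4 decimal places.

0.2532

The likelihood of the observed sequence under each hypothesis: P(data | r = 2) = (5/7)(2/6)(4/5)(1/4) = 0.047619; P(data | r = 3) = (4/7)(3/6)(3/5)(2/4) = 0.085714; P(data | r = 4) = (3/7)(4/6)(2/5)(3/4) = 0.085714; P(data | r = 5) = (2/7)(5/6)(1/5)(4/4) = 0.047619.
Multiplying each by its prior: 1/11 · 0.047619 = 0.004329, 2/11 · 0.085714 = 0.015584, 4/11 · 0.085714 = 0.031169, 4/11 · 0.047619 = 0.017316; these sum to 0.068398.
Therefore the posterior P(r = 5 | data) = (0.017316) / (0.068398) = 0.25316.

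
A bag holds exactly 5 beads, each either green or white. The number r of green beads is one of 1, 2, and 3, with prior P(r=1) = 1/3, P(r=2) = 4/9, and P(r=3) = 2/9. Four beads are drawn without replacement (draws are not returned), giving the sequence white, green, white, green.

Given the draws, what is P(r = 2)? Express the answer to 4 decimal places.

Compute the likelihood of the observed sequence for each case: P(data | r = 1) = (4/5)(1/4)(3/3)(0/2) = 0; P(data | r = 2) = (3/5)(2/4)(2/3)(1/2) = 1/10; P(data | r = 3) = (2/5)(3/4)(1/3)(2/2) = 1/10.
Multiplying each by its prior: 1/3 · 0 = 0, 4/9 · 1/10 = 2/45, 2/9 · 1/10 = 1/45; summing to 1/15.
Hence P(r = 2 | data) = (2/45) / (1/15) = 2/3.

0.6667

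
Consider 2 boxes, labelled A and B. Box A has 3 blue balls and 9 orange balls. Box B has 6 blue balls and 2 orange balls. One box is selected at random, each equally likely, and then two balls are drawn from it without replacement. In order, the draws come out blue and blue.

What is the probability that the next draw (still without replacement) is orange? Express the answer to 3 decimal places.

Compute the likelihood of the observed sequence for each case: P(data | box A) = (3/12)(2/11) = 1/22; P(data | box B) = (6/8)(5/7) = 15/28.
The prior-weighted likelihoods are 1/2 · 1/22 = 1/44, 1/2 · 15/28 = 15/56; with total 179/616.
Normalising, the posterior is P(box A | data) = 14/179, P(box B | data) = 165/179.
The predictive probability is P(orange next | data) = (9/10)(14/179) + (1/3)(165/179) = 338/895.

0.378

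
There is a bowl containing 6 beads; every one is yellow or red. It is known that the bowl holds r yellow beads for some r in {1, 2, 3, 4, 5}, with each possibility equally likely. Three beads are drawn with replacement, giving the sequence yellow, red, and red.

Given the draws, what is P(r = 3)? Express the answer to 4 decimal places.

Under each hypothesis, the probability of the observed sequence is: P(data | r = 1) = (1/6)(5/6)(5/6) = 25/216; P(data | r = 2) = (2/6)(4/6)(4/6) = 4/27; P(data | r = 3) = (3/6)(3/6)(3/6) = 1/8; P(data | r = 4) = (4/6)(2/6)(2/6) = 2/27; P(data | r = 5) = (5/6)(1/6)(1/6) = 5/216.
The prior-weighted likelihoods are 1/5 · 25/216 = 5/216, 1/5 · 4/27 = 4/135, 1/5 · 1/8 = 1/40, 1/5 · 2/27 = 2/135, 1/5 · 5/216 = 1/216; with total 7/72.
So P(r = 3 | data) = (1/40) / (7/72) = 9/35.

0.2571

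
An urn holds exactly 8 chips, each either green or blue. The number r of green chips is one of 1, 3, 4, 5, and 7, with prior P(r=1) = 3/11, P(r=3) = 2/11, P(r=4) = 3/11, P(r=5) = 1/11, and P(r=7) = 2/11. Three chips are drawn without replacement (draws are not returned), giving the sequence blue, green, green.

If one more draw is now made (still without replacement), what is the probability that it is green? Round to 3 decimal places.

For each hypothesis, P(data | H) works out to: P(data | r = 1) = (7/8)(1/7)(0/6) = 0; P(data | r = 3) = (5/8)(3/7)(2/6) = 5/56; P(data | r = 4) = (4/8)(4/7)(3/6) = 1/7; P(data | r = 5) = (3/8)(5/7)(4/6) = 5/28; P(data | r = 7) = (1/8)(7/7)(6/6) = 1/8.
Multiplying each by its prior: 3/11 · 0 = 0, 2/11 · 5/56 = 5/308, 3/11 · 1/7 = 3/77, 1/11 · 5/28 = 5/308, 2/11 · 1/8 = 1/44; with total 29/308.
Normalising, the posterior is P(r = 1 | data) = 0, P(r = 3 | data) = 5/29, P(r = 4 | data) = 12/29, P(r = 5 | data) = 5/29, P(r = 7 | data) = 7/29.
The predictive probability is P(green next | data) = (1/5)(5/29) + (2/5)(12/29) + (3/5)(5/29) + (1)(7/29) = 79/145.

0.545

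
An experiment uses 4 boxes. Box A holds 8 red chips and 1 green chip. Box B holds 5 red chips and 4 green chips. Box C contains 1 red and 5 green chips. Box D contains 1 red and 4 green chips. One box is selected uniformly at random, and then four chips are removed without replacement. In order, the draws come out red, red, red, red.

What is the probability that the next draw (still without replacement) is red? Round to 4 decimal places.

Under each hypothesis, the probability of the observed sequence is: P(data | box A) = (8/9)(7/8)(6/7)(5/6) = 5/9; P(data | box B) = (5/9)(4/8)(3/7)(2/6) = 5/126; P(data | box C) = (1/6)(0/5) = 0; P(data | box D) = (1/5)(0/4) = 0.
Multiplying each by its prior: 1/4 · 5/9 = 5/36, 1/4 · 5/126 = 5/504, 1/4 · 0 = 0, 1/4 · 0 = 0; summing to 25/168.
The posterior is then P(box A | data) = 14/15, P(box B | data) = 1/15, P(box C | data) = 0, P(box D | data) = 0.
Averaging over the posterior, P(red next | data) = (4/5)(14/15) + (1/5)(1/15) = 19/25.

0.7600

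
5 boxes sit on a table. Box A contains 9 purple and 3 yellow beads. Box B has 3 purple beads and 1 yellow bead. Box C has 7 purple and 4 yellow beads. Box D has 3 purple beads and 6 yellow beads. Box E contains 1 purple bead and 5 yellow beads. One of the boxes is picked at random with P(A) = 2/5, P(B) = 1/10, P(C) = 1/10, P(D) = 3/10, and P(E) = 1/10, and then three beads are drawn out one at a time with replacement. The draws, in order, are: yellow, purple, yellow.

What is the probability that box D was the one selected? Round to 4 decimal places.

0.5058

Under each hypothesis, the probability of the observed sequence is: P(data | box A) = (3/12)(9/12)(3/12) = 0.046875; P(data | box B) = (1/4)(3/4)(1/4) = 0.046875; P(data | box C) = (4/11)(7/11)(4/11) = 0.084147; P(data | box D) = (6/9)(3/9)(6/9) = 0.14815; P(data | box E) = (5/6)(1/6)(5/6) = 0.11574.
The prior-weighted likelihoods are 2/5 · 0.046875 = 0.01875, 1/10 · 0.046875 = 0.0046875, 1/10 · 0.084147 = 0.0084147, 3/10 · 0.14815 = 0.044444, 1/10 · 0.11574 = 0.011574; with total 0.087871.
Hence P(box D | data) = (0.044444) / (0.087871) = 0.50579.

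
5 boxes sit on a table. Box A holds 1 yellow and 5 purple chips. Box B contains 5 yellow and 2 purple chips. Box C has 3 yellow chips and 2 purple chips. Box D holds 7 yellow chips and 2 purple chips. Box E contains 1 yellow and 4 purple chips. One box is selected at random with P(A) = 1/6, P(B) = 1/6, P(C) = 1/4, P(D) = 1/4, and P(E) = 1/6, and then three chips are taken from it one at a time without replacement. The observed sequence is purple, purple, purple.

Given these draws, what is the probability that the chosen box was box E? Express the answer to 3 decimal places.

0.444

Under each hypothesis, the probability of the observed sequence is: P(data | box A) = (5/6)(4/5)(3/4) = 1/2; P(data | box B) = (2/7)(1/6)(0/5) = 0; P(data | box C) = (2/5)(1/4)(0/3) = 0; P(data | box D) = (2/9)(1/8)(0/7) = 0; P(data | box E) = (4/5)(3/4)(2/3) = 2/5.
Multiplying each by its prior: 1/6 · 1/2 = 1/12, 1/6 · 0 = 0, 1/4 · 0 = 0, 1/4 · 0 = 0, 1/6 · 2/5 = 1/15; these sum to 3/20.
Therefore the posterior P(box E | data) = (1/15) / (3/20) = 4/9.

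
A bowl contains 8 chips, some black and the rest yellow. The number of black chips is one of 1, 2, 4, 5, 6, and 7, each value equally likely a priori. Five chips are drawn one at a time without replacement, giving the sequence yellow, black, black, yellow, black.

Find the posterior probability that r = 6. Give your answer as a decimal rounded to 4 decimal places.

For each hypothesis, P(data | H) works out to: P(data | r = 1) = (7/8)(1/7)(0/6) = 0; P(data | r = 2) = (6/8)(2/7)(1/6)(5/5)(0/4) = 0; P(data | r = 4) = (4/8)(4/7)(3/6)(3/5)(2/4) = 0.042857; P(data | r = 5) = (3/8)(5/7)(4/6)(2/5)(3/4) = 0.053571; P(data | r = 6) = (2/8)(6/7)(5/6)(1/5)(4/4) = 0.035714; P(data | r = 7) = (1/8)(7/7)(6/6)(0/5) = 0.
Weighting by the prior gives 1/6 · 0 = 0, 1/6 · 0 = 0, 1/6 · 0.042857 = 0.0071429, 1/6 · 0.053571 = 0.0089286, 1/6 · 0.035714 = 0.0059524, 1/6 · 0 = 0; with total 0.022024.
By Bayes' rule, P(r = 6 | data) = (0.0059524) / (0.022024) = 0.27027.

0.2703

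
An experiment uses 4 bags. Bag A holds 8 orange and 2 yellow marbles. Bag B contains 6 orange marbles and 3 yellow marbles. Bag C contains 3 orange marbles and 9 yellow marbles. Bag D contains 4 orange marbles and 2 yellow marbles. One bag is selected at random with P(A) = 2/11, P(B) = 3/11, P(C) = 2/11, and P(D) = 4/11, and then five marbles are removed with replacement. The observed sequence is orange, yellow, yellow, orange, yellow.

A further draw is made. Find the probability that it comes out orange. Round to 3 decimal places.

Under each hypothesis, the probability of the observed sequence is: P(data | bag A) = (8/10)(2/10)(2/10)(8/10)(2/10) = 0.00512; P(data | bag B) = (6/9)(3/9)(3/9)(6/9)(3/9) = 0.016461; P(data | bag C) = (3/12)(9/12)(9/12)(3/12)(9/12) = 0.026367; P(data | bag D) = (4/6)(2/6)(2/6)(4/6)(2/6) = 0.016461.
Multiplying each by its prior: 2/11 · 0.00512 = 0.00093091, 3/11 · 0.016461 = 0.0044893, 2/11 · 0.026367 = 0.004794, 4/11 · 0.016461 = 0.0059858; these sum to 0.0162.
Normalising, the posterior is P(bag A | data) = 0.057463, P(bag B | data) = 0.27712, P(bag C | data) = 0.29593, P(bag D | data) = 0.36949.
Averaging over the posterior, P(orange next | data) = (4/5)(0.057463) + (2/3)(0.27712) + (1/4)(0.29593) + (2/3)(0.36949) = 0.55103.

0.551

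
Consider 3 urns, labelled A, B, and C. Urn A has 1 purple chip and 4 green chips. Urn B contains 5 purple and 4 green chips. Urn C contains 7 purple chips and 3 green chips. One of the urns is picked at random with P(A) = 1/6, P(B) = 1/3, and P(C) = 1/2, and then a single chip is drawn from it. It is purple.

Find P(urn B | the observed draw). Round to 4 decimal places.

0.3257

Compute the likelihood of this draw for each case: P(data | urn A) = (1/5) = 1/5; P(data | urn B) = (5/9) = 5/9; P(data | urn C) = (7/10) = 7/10.
Weighting by the prior gives 1/6 · 1/5 = 1/30, 1/3 · 5/9 = 5/27, 1/2 · 7/10 = 7/20; these sum to 307/540.
So P(urn B | data) = (5/27) / (307/540) = 100/307.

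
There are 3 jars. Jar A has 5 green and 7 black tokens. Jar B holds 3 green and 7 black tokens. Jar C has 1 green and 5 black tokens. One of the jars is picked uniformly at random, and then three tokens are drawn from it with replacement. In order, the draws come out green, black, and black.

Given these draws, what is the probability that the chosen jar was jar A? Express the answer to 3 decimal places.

0.350

The likelihood of the observed sequence under each hypothesis: P(data | jar A) = (5/12)(7/12)(7/12) = 0.14178; P(data | jar B) = (3/10)(7/10)(7/10) = 0.147; P(data | jar C) = (1/6)(5/6)(5/6) = 0.11574.
Multiplying each by its prior: 1/3 · 0.14178 = 0.047261, 1/3 · 0.147 = 0.049, 1/3 · 0.11574 = 0.03858; these sum to 0.13484.
So P(jar A | data) = (0.047261) / (0.13484) = 0.35049.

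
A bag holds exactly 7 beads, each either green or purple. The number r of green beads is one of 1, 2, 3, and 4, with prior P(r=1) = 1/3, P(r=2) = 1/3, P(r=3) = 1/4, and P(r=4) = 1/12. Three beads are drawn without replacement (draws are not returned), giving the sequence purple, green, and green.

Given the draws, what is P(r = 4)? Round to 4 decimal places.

0.2432

For each hypothesis, P(data | H) works out to: P(data | r = 1) = (6/7)(1/6)(0/5) = 0; P(data | r = 2) = (5/7)(2/6)(1/5) = 1/21; P(data | r = 3) = (4/7)(3/6)(2/5) = 4/35; P(data | r = 4) = (3/7)(4/6)(3/5) = 6/35.
Multiplying each by its prior: 1/3 · 0 = 0, 1/3 · 1/21 = 1/63, 1/4 · 4/35 = 1/35, 1/12 · 6/35 = 1/70; these sum to 37/630.
Therefore the posterior P(r = 4 | data) = (1/70) / (37/630) = 9/37.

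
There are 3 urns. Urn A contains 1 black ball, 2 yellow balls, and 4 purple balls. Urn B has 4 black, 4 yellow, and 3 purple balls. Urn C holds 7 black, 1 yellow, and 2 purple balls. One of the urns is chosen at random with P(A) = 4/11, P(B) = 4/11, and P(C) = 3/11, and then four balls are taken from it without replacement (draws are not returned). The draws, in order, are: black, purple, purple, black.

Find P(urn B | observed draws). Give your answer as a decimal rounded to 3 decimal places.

Compute the likelihood of the observed sequence for each case: P(data | urn A) = (1/7)(4/6)(3/5)(0/4) = 0; P(data | urn B) = (4/11)(3/10)(2/9)(3/8) = 0.0090909; P(data | urn C) = (7/10)(2/9)(1/8)(6/7) = 0.016667.
Weighting by the prior gives 4/11 · 0 = 0, 4/11 · 0.0090909 = 0.0033058, 3/11 · 0.016667 = 0.0045455; these sum to 0.0078512.
So P(urn B | data) = (0.0033058) / (0.0078512) = 0.42105.

0.421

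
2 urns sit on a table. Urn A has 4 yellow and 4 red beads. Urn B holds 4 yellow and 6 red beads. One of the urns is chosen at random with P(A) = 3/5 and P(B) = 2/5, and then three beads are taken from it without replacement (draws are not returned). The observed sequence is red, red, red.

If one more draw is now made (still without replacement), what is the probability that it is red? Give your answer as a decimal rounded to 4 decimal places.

0.3391

The likelihood of the observed sequence under each hypothesis: P(data | urn A) = (4/8)(3/7)(2/6) = 1/14; P(data | urn B) = (6/10)(5/9)(4/8) = 1/6.
The prior-weighted likelihoods are 3/5 · 1/14 = 3/70, 2/5 · 1/6 = 1/15; summing to 23/210.
Dividing through by the total gives posterior P(urn A | data) = 9/23, P(urn B | data) = 14/23.
So P(red next | data) = Σ P(red next | H) P(H | data) = (1/5)(9/23) + (3/7)(14/23) = 39/115.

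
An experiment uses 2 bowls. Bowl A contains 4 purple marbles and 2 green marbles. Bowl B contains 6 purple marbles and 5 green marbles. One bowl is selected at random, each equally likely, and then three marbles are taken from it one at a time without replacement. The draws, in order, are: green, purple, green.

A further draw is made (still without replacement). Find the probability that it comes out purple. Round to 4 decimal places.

Compute the likelihood of the observed sequence for each case: P(data | bowl A) = (2/6)(4/5)(1/4) = 1/15; P(data | bowl B) = (5/11)(6/10)(4/9) = 4/33.
Multiplying each by its prior: 1/2 · 1/15 = 1/30, 1/2 · 4/33 = 2/33; summing to 31/330.
The posterior is then P(bowl A | data) = 11/31, P(bowl B | data) = 20/31.
The predictive probability is P(purple next | data) = (1)(11/31) + (5/8)(20/31) = 47/62.

0.7581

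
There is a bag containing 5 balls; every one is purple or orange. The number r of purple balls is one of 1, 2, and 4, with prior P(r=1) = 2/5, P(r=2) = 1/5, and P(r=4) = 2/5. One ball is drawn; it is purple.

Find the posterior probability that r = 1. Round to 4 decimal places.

0.1667

Under each hypothesis, the probability of this draw is: P(data | r = 1) = (1/5) = 1/5; P(data | r = 2) = (2/5) = 2/5; P(data | r = 4) = (4/5) = 4/5.
Multiplying each by its prior: 2/5 · 1/5 = 2/25, 1/5 · 2/5 = 2/25, 2/5 · 4/5 = 8/25; with total 12/25.
Hence P(r = 1 | data) = (2/25) / (12/25) = 1/6.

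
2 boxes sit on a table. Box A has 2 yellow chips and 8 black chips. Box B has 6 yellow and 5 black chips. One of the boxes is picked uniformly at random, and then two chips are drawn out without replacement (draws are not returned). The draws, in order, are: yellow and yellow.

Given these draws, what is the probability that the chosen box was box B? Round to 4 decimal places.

Compute the likelihood of the observed sequence for each case: P(data | box A) = (2/10)(1/9) = 1/45; P(data | box B) = (6/11)(5/10) = 3/11.
The prior-weighted likelihoods are 1/2 · 1/45 = 1/90, 1/2 · 3/11 = 3/22; with total 73/495.
Hence P(box B | data) = (3/22) / (73/495) = 135/146.

0.9247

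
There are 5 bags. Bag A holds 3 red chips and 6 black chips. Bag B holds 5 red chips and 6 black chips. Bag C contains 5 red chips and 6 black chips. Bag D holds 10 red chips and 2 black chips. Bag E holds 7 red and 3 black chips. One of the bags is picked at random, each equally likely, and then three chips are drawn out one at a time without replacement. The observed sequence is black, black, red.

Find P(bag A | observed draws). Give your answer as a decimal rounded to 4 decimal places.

0.3217

For each hypothesis, P(data | H) works out to: P(data | bag A) = (6/9)(5/8)(3/7) = 0.17857; P(data | bag B) = (6/11)(5/10)(5/9) = 0.15152; P(data | bag C) = (6/11)(5/10)(5/9) = 0.15152; P(data | bag D) = (2/12)(1/11)(10/10) = 0.015152; P(data | bag E) = (3/10)(2/9)(7/8) = 0.058333.
Multiplying each by its prior: 1/5 · 0.17857 = 0.035714, 1/5 · 0.15152 = 0.030303, 1/5 · 0.15152 = 0.030303, 1/5 · 0.015152 = 0.0030303, 1/5 · 0.058333 = 0.011667; with total 0.11102.
Therefore the posterior P(bag A | data) = (0.035714) / (0.11102) = 0.3217.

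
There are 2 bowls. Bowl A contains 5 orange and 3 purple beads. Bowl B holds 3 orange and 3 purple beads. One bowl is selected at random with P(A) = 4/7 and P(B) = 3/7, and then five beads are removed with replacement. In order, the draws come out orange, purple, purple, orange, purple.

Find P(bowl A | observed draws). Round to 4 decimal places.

0.4678

For each hypothesis, P(data | H) works out to: P(data | bowl A) = (5/8)(3/8)(3/8)(5/8)(3/8) = 0.020599; P(data | bowl B) = (3/6)(3/6)(3/6)(3/6)(3/6) = 0.03125.
The prior-weighted likelihoods are 4/7 · 0.020599 = 0.011771, 3/7 · 0.03125 = 0.013393; these sum to 0.025164.
So P(bowl A | data) = (0.011771) / (0.025164) = 0.46778.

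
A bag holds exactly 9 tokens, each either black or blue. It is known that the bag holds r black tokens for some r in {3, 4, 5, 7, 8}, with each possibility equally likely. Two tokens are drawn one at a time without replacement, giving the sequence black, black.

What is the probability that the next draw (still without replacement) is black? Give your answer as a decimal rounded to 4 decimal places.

0.6681

Compute the likelihood of the observed sequence for each case: P(data | r = 3) = (3/9)(2/8) = 1/12; P(data | r = 4) = (4/9)(3/8) = 1/6; P(data | r = 5) = (5/9)(4/8) = 5/18; P(data | r = 7) = (7/9)(6/8) = 7/12; P(data | r = 8) = (8/9)(7/8) = 7/9.
The prior-weighted likelihoods are 1/5 · 1/12 = 1/60, 1/5 · 1/6 = 1/30, 1/5 · 5/18 = 1/18, 1/5 · 7/12 = 7/60, 1/5 · 7/9 = 7/45; summing to 17/45.
Normalising, the posterior is P(r = 3 | data) = 3/68, P(r = 4 | data) = 3/34, P(r = 5 | data) = 5/34, P(r = 7 | data) = 21/68, P(r = 8 | data) = 7/17.
So P(black next | data) = Σ P(black next | H) P(H | data) = (1/7)(3/68) + (2/7)(3/34) + (3/7)(5/34) + (5/7)(21/68) + (6/7)(7/17) = 159/238.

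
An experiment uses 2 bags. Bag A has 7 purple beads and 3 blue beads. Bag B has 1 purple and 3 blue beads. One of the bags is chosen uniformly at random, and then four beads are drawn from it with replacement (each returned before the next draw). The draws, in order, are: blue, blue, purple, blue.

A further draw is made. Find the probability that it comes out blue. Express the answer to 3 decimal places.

0.682

The likelihood of the observed sequence under each hypothesis: P(data | bag A) = (3/10)(3/10)(7/10)(3/10) = 0.0189; P(data | bag B) = (3/4)(3/4)(1/4)(3/4) = 0.10547.
Weighting by the prior gives 1/2 · 0.0189 = 0.00945, 1/2 · 0.10547 = 0.052734; summing to 0.062184.
Normalising, the posterior is P(bag A | data) = 0.15197, P(bag B | data) = 0.84803.
So P(blue next | data) = Σ P(blue next | H) P(H | data) = (3/10)(0.15197) + (3/4)(0.84803) = 0.68161.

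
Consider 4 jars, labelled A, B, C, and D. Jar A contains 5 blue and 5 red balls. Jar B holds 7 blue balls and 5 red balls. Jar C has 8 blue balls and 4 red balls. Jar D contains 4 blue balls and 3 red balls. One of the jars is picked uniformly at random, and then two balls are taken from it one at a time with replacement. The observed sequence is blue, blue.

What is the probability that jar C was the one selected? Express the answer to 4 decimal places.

Compute the likelihood of the observed sequence for each case: P(data | jar A) = (5/10)(5/10) = 0.25; P(data | jar B) = (7/12)(7/12) = 0.34028; P(data | jar C) = (8/12)(8/12) = 0.44444; P(data | jar D) = (4/7)(4/7) = 0.32653.
Weighting by the prior gives 1/4 · 0.25 = 0.0625, 1/4 · 0.34028 = 0.085069, 1/4 · 0.44444 = 0.11111, 1/4 · 0.32653 = 0.081633; these sum to 0.34031.
Hence P(jar C | data) = (0.11111) / (0.34031) = 0.3265.

0.3265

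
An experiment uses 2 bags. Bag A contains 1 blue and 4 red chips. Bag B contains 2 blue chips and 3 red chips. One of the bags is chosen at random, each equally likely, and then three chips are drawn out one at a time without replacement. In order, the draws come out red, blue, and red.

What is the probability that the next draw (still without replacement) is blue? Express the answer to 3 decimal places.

Under each hypothesis, the probability of the observed sequence is: P(data | bag A) = (4/5)(1/4)(3/3) = 1/5; P(data | bag B) = (3/5)(2/4)(2/3) = 1/5.
Weighting by the prior gives 1/2 · 1/5 = 1/10, 1/2 · 1/5 = 1/10; with total 1/5.
Normalising, the posterior is P(bag A | data) = 1/2, P(bag B | data) = 1/2.
So P(blue next | data) = Σ P(blue next | H) P(H | data) = (0)(1/2) + (1/2)(1/2) = 1/4.

0.250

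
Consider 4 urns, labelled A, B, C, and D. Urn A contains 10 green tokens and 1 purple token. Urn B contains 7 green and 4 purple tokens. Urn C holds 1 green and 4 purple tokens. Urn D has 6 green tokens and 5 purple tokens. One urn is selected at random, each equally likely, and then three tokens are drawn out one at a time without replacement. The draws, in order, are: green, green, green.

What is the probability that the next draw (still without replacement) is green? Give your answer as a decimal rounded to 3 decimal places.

0.743

For each hypothesis, P(data | H) works out to: P(data | urn A) = (10/11)(9/10)(8/9) = 8/11; P(data | urn B) = (7/11)(6/10)(5/9) = 7/33; P(data | urn C) = (1/5)(0/4) = 0; P(data | urn D) = (6/11)(5/10)(4/9) = 4/33.
Weighting by the prior gives 1/4 · 8/11 = 2/11, 1/4 · 7/33 = 7/132, 1/4 · 0 = 0, 1/4 · 4/33 = 1/33; these sum to 35/132.
Dividing through by the total gives posterior P(urn A | data) = 24/35, P(urn B | data) = 1/5, P(urn C | data) = 0, P(urn D | data) = 4/35.
So P(green next | data) = Σ P(green next | H) P(H | data) = (7/8)(24/35) + (1/2)(1/5) + (3/8)(4/35) = 26/35.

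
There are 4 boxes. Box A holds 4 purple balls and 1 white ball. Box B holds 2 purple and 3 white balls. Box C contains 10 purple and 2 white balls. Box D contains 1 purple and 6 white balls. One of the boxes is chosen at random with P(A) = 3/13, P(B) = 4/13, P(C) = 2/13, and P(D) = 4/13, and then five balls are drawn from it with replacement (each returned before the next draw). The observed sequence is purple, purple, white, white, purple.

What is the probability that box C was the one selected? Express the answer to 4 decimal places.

0.1655

For each hypothesis, P(data | H) works out to: P(data | box A) = (4/5)(4/5)(1/5)(1/5)(4/5) = 0.02048; P(data | box B) = (2/5)(2/5)(3/5)(3/5)(2/5) = 0.02304; P(data | box C) = (10/12)(10/12)(2/12)(2/12)(10/12) = 0.016075; P(data | box D) = (1/7)(1/7)(6/7)(6/7)(1/7) = 0.002142.
Multiplying each by its prior: 3/13 · 0.02048 = 0.0047262, 4/13 · 0.02304 = 0.0070892, 2/13 · 0.016075 = 0.0024731, 4/13 · 0.002142 = 0.00065907; these sum to 0.014948.
So P(box C | data) = (0.0024731) / (0.014948) = 0.16545.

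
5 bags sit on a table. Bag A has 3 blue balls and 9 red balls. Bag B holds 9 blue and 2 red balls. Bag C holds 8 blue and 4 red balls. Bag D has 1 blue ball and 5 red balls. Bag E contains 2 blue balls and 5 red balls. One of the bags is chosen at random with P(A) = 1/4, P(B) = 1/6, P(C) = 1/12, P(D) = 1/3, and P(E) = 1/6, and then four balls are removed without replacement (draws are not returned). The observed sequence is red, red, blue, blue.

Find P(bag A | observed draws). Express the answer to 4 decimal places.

0.3670

For each hypothesis, P(data | H) works out to: P(data | bag A) = (9/12)(8/11)(3/10)(2/9) = 0.036364; P(data | bag B) = (2/11)(1/10)(9/9)(8/8) = 0.018182; P(data | bag C) = (4/12)(3/11)(8/10)(7/9) = 0.056566; P(data | bag D) = (5/6)(4/5)(1/4)(0/3) = 0; P(data | bag E) = (5/7)(4/6)(2/5)(1/4) = 0.047619.
Multiplying each by its prior: 1/4 · 0.036364 = 0.0090909, 1/6 · 0.018182 = 0.0030303, 1/12 · 0.056566 = 0.0047138, 1/3 · 0 = 0, 1/6 · 0.047619 = 0.0079365; summing to 0.024772.
So P(bag A | data) = (0.0090909) / (0.024772) = 0.36699.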